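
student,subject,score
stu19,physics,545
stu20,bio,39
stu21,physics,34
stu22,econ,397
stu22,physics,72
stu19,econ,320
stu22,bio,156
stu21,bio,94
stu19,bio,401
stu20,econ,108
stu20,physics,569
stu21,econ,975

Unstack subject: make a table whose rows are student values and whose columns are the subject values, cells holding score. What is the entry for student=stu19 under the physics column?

Wide layout: rows indexed by student, columns are the 3 distinct subject values (physics, bio, econ).
Cell (student=stu19, subject=physics) draws from the long row where student=stu19 and subject=physics, which has score=545.

545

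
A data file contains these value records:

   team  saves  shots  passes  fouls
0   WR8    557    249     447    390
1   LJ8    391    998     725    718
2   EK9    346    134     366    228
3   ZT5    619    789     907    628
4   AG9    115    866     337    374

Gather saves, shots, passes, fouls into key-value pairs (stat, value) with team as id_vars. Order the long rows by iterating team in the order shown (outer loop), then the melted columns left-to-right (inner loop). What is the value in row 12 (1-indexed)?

228

20 rows total (5 × 4). Row 12: index ⌊(12-1)/4⌋ = 2 into team → EK9; (12-1) mod 4 = 3 into the melted columns → fouls.
So row 12 is (EK9, fouls, 228); value = 228.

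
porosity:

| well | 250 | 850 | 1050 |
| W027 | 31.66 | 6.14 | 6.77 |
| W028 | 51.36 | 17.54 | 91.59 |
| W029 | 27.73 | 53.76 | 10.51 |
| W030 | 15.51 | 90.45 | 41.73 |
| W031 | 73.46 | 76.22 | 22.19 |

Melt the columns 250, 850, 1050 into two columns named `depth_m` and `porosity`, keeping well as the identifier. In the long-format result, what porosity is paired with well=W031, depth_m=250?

73.46

Unpivoting turns each (well, wide-column) pair into one long row.
The wide cell at row W031, column 250 holds 73.46, so the long row (W031, 250) has porosity=73.46.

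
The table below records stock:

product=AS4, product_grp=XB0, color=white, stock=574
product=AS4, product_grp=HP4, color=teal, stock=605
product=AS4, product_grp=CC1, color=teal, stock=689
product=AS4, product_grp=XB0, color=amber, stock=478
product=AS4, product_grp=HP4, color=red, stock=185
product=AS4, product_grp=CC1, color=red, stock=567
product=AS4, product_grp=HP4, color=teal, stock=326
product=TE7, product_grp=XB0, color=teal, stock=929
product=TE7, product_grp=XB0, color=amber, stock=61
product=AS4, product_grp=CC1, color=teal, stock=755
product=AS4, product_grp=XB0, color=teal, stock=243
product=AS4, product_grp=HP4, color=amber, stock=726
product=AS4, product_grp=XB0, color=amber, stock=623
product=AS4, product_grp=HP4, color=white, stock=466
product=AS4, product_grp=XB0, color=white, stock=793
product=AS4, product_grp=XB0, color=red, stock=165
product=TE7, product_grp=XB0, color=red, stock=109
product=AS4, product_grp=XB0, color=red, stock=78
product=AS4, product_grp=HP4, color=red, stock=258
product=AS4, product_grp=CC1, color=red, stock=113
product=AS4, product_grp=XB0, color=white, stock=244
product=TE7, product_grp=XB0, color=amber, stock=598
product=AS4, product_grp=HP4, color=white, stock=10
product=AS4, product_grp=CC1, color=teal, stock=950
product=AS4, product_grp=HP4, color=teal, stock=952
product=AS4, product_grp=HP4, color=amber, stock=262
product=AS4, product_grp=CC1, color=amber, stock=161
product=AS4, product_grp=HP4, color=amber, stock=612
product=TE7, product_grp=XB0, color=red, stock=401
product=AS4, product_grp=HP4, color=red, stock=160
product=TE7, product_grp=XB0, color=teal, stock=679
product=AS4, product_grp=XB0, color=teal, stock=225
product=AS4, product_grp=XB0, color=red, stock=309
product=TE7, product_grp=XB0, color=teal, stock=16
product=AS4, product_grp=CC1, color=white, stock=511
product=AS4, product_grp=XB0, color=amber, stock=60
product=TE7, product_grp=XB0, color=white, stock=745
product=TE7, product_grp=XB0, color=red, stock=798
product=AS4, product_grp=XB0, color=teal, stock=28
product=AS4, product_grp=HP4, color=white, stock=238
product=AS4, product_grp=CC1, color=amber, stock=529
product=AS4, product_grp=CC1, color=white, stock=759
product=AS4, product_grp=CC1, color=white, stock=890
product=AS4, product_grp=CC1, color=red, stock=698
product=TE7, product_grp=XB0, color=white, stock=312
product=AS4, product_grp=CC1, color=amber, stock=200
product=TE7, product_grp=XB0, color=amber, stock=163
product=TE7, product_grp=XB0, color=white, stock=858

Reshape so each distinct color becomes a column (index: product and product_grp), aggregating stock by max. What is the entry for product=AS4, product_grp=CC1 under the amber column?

529

Rows with product=AS4, product_grp=CC1 and color=amber: stock values are 161, 529, 200.
max(161, 529, 200) = 529.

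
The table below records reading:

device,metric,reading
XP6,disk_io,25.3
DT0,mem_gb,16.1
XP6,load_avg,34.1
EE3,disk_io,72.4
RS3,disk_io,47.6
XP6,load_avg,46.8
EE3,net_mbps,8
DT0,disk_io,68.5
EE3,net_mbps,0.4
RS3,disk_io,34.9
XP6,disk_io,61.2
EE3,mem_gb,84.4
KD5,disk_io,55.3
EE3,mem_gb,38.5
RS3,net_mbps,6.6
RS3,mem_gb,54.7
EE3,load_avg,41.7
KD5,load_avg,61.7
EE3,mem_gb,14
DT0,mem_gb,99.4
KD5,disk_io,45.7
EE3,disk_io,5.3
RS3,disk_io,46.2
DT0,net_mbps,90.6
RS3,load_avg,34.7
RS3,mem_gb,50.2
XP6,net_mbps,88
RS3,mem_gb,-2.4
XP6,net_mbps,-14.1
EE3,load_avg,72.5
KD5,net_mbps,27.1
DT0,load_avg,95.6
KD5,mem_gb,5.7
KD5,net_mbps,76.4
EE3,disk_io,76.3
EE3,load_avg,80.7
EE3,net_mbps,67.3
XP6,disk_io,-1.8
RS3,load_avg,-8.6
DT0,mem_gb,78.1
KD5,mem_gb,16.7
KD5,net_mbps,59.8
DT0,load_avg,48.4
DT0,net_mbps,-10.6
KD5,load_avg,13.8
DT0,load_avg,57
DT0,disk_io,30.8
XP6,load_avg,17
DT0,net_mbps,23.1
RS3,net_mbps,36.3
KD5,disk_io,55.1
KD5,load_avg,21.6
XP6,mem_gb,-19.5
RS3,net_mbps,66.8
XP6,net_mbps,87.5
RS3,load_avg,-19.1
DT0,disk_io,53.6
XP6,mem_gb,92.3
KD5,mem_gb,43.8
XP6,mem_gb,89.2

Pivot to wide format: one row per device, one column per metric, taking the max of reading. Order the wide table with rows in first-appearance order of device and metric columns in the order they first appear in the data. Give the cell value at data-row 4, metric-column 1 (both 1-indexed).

With rows in first-appearance order of device, row 4 is device=RS3. metric columns in first-appearance order: disk_io, mem_gb, load_avg, net_mbps; column 1 is disk_io.
Long rows with device=RS3, metric=disk_io: max(47.6, 34.9, 46.2) = 47.6.

47.6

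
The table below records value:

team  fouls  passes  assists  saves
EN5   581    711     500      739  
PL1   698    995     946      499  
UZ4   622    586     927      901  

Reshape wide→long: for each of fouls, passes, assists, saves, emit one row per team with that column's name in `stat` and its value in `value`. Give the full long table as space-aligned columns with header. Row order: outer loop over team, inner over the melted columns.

Each (team, column) pair becomes one row: 3 × 4 = 12 rows.
For example, (EN5, fouls) → value=581.

team  stat     value
EN5   fouls    581  
EN5   passes   711  
EN5   assists  500  
EN5   saves    739  
PL1   fouls    698  
PL1   passes   995  
PL1   assists  946  
PL1   saves    499  
UZ4   fouls    622  
UZ4   passes   586  
UZ4   assists  927  
UZ4   saves    901  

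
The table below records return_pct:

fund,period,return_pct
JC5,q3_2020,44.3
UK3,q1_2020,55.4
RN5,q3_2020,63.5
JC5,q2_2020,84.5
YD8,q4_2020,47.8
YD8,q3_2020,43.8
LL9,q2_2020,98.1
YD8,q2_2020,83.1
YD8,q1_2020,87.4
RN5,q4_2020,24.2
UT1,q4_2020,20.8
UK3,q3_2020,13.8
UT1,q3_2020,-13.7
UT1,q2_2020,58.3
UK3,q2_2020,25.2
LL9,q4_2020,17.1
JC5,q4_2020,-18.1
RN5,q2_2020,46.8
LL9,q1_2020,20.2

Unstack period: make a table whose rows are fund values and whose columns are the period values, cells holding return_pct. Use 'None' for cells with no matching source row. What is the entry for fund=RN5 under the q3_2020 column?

The long row with fund=RN5, period=q3_2020 has return_pct=63.5.

63.5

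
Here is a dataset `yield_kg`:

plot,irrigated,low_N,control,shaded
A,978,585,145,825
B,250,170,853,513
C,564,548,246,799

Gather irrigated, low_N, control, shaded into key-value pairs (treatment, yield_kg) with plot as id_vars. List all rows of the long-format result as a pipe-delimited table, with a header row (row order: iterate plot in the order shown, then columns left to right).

| plot | treatment | yield_kg |
| A | irrigated | 978 |
| A | low_N | 585 |
| A | control | 145 |
| A | shaded | 825 |
| B | irrigated | 250 |
| B | low_N | 170 |
| B | control | 853 |
| B | shaded | 513 |
| C | irrigated | 564 |
| C | low_N | 548 |
| C | control | 246 |
| C | shaded | 799 |

Each (plot, column) pair becomes one row: 3 × 4 = 12 rows.
For example, (A, irrigated) → yield_kg=978.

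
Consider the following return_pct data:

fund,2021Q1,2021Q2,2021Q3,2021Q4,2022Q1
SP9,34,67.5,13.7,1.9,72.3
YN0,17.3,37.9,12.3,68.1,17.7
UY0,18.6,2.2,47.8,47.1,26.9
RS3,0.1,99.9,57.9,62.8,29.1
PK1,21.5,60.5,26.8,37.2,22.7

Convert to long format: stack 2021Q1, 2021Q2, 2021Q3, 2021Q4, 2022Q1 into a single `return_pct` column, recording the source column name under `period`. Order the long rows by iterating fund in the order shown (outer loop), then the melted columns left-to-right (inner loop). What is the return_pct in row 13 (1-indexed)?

47.8

25 rows total (5 × 5). Row 13: index ⌊(13-1)/5⌋ = 2 into fund → UY0; (13-1) mod 5 = 2 into the melted columns → 2021Q3.
So row 13 is (UY0, 2021Q3, 47.8); return_pct = 47.8.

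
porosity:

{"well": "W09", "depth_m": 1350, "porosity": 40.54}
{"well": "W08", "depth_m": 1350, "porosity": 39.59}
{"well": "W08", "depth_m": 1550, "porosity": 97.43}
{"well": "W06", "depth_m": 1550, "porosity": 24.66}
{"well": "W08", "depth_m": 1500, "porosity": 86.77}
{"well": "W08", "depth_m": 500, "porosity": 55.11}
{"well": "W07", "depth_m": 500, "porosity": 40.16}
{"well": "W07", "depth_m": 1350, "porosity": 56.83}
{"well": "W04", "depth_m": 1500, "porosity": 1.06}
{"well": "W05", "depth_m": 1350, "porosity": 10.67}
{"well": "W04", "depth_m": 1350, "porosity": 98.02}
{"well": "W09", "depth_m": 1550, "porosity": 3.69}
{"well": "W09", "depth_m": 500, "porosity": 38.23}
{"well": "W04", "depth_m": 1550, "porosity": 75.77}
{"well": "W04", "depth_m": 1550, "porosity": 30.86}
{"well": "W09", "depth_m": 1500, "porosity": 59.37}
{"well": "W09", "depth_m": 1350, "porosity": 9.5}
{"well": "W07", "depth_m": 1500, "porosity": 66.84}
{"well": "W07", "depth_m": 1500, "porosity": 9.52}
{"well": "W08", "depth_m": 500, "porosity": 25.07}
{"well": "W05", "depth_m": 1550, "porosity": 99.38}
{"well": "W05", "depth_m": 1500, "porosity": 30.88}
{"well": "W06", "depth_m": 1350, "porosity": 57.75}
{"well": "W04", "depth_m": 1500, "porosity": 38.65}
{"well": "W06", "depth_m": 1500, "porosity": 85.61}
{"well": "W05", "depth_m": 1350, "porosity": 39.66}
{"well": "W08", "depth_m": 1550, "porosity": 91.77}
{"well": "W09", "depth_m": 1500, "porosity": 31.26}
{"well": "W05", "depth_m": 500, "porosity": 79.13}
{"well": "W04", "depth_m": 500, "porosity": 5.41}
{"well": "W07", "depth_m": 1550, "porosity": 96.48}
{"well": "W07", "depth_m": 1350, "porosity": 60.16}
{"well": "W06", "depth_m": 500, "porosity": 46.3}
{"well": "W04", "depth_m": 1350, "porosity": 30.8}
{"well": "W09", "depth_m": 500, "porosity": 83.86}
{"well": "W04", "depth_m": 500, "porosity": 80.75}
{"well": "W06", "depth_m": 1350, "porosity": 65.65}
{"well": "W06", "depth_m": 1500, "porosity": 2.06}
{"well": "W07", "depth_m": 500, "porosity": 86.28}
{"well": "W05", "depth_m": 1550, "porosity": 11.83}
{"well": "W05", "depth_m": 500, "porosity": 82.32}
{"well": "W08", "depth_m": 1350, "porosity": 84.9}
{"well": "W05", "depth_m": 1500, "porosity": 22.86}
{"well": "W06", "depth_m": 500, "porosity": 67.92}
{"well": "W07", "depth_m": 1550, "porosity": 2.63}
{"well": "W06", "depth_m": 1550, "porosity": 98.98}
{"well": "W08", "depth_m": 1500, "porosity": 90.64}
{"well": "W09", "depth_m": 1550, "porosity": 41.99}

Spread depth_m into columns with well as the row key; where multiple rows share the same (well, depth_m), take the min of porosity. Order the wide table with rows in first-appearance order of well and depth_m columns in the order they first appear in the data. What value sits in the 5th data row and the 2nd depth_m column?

With rows in first-appearance order of well, row 5 is well=W04. depth_m columns in first-appearance order: 1350, 1550, 1500, 500; column 2 is 1550.
Long rows with well=W04, depth_m=1550: min(75.77, 30.86) = 30.86.

30.86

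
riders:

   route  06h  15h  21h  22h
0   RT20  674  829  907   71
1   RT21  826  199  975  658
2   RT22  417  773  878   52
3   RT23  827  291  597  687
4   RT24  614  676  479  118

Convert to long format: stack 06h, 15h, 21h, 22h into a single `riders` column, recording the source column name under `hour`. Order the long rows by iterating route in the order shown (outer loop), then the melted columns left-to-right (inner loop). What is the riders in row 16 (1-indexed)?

687

20 rows total (5 × 4). Row 16: index ⌊(16-1)/4⌋ = 3 into route → RT23; (16-1) mod 4 = 3 into the melted columns → 22h.
So row 16 is (RT23, 22h, 687); riders = 687.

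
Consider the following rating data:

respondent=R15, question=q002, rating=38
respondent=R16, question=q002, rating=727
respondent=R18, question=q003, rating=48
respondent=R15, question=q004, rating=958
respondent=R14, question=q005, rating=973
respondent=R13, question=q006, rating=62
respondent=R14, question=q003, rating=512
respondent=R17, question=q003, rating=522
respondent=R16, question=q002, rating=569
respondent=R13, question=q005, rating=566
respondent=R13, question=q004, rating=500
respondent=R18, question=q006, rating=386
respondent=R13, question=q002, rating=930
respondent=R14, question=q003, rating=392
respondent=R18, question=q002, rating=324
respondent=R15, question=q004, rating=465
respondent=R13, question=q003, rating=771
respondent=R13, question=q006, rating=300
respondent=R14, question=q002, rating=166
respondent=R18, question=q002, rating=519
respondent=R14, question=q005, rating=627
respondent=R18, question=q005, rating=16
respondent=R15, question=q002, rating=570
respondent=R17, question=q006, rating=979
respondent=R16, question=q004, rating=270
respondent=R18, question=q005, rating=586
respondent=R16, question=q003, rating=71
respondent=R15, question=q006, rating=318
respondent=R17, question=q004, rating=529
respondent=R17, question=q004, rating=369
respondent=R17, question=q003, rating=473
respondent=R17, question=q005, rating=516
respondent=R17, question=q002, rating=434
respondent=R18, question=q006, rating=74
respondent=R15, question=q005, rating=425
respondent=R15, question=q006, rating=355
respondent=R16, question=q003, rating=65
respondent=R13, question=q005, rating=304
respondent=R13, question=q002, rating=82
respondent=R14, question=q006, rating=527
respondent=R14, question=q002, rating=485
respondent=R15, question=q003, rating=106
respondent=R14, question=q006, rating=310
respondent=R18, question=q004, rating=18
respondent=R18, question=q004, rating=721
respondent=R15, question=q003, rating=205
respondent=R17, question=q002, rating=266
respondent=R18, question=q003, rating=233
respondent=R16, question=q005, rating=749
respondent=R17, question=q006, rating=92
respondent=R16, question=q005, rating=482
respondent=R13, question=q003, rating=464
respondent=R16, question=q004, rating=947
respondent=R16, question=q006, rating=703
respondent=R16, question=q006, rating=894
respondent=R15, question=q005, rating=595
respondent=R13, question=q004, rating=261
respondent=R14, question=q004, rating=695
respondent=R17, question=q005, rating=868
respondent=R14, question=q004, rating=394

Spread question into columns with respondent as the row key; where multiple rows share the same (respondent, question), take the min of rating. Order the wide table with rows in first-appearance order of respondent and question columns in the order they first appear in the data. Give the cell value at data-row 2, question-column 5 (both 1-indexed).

With rows in first-appearance order of respondent, row 2 is respondent=R16. question columns in first-appearance order: q002, q003, q004, q005, q006; column 5 is q006.
Long rows with respondent=R16, question=q006: min(703, 894) = 703.

703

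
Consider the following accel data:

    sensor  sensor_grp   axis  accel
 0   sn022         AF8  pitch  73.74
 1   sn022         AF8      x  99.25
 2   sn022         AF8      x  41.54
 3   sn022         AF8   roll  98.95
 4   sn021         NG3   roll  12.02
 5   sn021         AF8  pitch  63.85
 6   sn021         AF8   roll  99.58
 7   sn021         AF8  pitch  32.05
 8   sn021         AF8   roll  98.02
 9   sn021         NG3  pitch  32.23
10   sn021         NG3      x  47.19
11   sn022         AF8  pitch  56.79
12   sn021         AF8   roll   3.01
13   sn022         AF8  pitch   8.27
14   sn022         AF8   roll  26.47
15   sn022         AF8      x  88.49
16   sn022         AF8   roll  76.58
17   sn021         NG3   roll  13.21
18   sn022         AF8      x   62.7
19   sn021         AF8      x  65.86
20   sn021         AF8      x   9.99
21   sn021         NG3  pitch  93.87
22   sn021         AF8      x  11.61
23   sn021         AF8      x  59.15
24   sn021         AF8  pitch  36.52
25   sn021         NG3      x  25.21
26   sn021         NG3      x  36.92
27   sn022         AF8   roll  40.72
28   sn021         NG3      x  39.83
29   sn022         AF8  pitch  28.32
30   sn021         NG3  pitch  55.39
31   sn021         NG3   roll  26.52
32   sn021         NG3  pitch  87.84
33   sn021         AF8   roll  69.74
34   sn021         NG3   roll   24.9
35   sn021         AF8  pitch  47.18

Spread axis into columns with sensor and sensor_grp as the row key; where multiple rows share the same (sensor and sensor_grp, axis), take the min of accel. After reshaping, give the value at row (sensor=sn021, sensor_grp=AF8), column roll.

3.01

Rows with sensor=sn021, sensor_grp=AF8 and axis=roll: accel values are 99.58, 98.02, 3.01, 69.74.
min(99.58, 98.02, 3.01, 69.74) = 3.01.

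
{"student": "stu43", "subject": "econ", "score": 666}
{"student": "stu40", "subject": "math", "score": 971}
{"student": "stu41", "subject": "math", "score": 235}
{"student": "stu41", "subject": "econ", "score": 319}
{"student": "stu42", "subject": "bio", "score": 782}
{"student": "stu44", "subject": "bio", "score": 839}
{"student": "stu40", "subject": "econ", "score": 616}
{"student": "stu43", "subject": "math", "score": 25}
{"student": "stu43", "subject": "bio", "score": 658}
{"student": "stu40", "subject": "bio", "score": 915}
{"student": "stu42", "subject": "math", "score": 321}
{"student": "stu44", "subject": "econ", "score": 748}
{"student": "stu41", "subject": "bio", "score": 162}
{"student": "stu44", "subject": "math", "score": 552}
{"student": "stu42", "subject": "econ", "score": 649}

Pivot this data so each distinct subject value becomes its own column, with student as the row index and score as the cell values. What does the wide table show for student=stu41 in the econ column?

319

Wide layout: rows indexed by student, columns are the 3 distinct subject values (econ, math, bio).
Cell (student=stu41, subject=econ) draws from the long row where student=stu41 and subject=econ, which has score=319.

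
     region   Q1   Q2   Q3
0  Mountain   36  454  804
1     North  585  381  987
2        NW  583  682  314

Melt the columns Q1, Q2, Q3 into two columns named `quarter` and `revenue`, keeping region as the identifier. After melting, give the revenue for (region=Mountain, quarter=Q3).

804

Unpivoting turns each (region, wide-column) pair into one long row.
The wide cell at row Mountain, column Q3 holds 804, so the long row (Mountain, Q3) has revenue=804.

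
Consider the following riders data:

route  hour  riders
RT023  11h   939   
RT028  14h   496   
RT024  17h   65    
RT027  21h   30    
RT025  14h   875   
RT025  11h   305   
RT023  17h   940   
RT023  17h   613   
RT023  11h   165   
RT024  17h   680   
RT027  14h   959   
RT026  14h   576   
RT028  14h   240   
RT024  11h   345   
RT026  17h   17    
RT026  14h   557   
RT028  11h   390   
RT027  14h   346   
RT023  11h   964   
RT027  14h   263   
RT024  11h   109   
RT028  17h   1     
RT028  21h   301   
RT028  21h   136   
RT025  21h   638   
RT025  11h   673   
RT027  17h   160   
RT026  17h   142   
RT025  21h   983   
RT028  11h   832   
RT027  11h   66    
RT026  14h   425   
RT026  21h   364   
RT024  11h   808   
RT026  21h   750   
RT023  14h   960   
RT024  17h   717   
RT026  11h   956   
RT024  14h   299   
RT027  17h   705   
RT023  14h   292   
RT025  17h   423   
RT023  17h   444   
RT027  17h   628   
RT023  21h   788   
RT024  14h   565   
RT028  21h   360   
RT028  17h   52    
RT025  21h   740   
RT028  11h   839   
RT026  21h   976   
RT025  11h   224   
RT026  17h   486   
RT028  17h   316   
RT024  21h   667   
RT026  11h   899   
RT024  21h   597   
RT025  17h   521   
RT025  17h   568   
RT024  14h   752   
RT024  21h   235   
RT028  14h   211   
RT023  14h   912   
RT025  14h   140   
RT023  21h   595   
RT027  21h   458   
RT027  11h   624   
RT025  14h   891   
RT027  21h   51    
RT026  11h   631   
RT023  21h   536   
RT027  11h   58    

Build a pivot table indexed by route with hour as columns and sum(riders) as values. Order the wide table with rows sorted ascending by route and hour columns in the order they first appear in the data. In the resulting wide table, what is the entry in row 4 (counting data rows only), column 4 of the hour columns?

2090

With rows sorted ascending by route, row 4 is route=RT026. hour columns in first-appearance order: 11h, 14h, 17h, 21h; column 4 is 21h.
Long rows with route=RT026, hour=21h: 364 + 750 + 976 = 2090.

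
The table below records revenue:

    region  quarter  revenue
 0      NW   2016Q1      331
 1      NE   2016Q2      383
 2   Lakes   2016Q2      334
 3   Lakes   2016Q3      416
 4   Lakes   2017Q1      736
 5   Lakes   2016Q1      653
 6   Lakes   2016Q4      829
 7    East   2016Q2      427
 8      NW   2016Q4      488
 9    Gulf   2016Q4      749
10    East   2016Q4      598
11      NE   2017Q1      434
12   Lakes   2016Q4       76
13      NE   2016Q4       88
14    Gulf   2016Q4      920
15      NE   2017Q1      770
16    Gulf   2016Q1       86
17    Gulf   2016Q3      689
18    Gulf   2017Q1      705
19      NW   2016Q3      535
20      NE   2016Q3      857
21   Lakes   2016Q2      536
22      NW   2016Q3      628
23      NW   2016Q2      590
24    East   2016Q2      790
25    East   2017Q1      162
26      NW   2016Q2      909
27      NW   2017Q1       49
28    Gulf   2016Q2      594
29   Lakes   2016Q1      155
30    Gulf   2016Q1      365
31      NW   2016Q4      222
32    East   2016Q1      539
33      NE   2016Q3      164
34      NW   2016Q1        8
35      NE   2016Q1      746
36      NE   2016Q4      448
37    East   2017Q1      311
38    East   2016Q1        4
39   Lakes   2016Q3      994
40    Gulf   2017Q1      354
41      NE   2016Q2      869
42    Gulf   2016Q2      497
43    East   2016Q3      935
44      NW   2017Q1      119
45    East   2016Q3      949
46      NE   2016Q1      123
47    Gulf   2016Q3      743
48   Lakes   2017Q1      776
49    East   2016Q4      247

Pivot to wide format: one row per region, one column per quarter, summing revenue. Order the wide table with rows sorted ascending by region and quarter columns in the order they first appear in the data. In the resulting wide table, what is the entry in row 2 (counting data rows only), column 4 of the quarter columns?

1059

With rows sorted ascending by region, row 2 is region=Gulf. quarter columns in first-appearance order: 2016Q1, 2016Q2, 2016Q3, 2017Q1, 2016Q4; column 4 is 2017Q1.
Long rows with region=Gulf, quarter=2017Q1: 705 + 354 = 1059.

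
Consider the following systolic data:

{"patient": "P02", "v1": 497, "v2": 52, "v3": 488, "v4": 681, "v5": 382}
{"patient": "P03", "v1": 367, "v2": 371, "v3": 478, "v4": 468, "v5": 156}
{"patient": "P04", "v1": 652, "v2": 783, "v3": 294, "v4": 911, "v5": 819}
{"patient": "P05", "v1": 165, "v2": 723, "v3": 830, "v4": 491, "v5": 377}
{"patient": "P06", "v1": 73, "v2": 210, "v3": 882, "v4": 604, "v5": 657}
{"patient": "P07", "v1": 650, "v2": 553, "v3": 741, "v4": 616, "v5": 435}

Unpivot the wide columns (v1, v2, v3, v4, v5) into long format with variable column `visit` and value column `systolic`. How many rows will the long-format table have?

6 patient values × 5 melted columns = 30 rows.

30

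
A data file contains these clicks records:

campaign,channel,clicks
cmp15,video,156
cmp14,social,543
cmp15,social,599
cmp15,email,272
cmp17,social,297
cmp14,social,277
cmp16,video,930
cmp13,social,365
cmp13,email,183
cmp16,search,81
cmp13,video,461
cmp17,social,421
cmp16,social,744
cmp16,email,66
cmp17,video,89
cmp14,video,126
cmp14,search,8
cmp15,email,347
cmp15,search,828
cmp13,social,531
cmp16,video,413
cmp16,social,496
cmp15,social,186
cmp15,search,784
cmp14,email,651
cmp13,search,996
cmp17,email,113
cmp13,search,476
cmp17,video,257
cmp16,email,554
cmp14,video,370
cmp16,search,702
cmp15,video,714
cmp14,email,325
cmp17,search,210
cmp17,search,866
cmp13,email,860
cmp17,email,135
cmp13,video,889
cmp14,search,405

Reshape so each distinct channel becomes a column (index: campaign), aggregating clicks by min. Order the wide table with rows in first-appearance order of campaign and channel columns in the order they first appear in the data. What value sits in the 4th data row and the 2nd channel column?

496

With rows in first-appearance order of campaign, row 4 is campaign=cmp16. channel columns in first-appearance order: video, social, email, search; column 2 is social.
Long rows with campaign=cmp16, channel=social: min(744, 496) = 496.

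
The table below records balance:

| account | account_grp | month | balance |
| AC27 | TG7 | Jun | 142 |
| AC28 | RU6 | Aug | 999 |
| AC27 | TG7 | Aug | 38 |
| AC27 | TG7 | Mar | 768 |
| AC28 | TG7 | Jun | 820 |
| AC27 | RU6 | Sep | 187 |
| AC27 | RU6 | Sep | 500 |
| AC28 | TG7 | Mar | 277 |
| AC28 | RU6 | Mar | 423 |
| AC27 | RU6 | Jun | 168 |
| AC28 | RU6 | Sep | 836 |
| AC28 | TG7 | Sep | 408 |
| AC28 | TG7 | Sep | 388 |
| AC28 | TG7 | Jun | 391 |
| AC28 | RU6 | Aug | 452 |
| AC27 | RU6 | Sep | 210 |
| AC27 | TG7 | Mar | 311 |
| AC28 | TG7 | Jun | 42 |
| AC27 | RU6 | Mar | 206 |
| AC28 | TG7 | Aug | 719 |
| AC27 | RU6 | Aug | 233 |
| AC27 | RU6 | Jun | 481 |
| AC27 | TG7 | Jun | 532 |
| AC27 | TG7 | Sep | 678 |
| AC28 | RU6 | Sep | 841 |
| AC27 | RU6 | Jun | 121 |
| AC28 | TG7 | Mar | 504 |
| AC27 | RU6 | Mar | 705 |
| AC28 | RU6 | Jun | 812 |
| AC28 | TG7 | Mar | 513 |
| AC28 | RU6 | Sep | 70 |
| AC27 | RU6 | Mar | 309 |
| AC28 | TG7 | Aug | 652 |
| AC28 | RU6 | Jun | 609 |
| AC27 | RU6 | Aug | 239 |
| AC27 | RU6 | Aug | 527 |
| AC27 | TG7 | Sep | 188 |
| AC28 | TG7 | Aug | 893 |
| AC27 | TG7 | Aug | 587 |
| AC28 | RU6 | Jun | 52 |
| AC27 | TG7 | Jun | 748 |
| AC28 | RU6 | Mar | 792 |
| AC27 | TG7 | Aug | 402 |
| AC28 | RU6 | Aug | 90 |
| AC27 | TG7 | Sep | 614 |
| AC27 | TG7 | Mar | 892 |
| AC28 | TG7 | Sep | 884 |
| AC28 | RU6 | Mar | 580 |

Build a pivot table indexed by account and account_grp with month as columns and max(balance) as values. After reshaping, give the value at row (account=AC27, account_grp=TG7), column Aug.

587

Rows with account=AC27, account_grp=TG7 and month=Aug: balance values are 38, 587, 402.
max(38, 587, 402) = 587.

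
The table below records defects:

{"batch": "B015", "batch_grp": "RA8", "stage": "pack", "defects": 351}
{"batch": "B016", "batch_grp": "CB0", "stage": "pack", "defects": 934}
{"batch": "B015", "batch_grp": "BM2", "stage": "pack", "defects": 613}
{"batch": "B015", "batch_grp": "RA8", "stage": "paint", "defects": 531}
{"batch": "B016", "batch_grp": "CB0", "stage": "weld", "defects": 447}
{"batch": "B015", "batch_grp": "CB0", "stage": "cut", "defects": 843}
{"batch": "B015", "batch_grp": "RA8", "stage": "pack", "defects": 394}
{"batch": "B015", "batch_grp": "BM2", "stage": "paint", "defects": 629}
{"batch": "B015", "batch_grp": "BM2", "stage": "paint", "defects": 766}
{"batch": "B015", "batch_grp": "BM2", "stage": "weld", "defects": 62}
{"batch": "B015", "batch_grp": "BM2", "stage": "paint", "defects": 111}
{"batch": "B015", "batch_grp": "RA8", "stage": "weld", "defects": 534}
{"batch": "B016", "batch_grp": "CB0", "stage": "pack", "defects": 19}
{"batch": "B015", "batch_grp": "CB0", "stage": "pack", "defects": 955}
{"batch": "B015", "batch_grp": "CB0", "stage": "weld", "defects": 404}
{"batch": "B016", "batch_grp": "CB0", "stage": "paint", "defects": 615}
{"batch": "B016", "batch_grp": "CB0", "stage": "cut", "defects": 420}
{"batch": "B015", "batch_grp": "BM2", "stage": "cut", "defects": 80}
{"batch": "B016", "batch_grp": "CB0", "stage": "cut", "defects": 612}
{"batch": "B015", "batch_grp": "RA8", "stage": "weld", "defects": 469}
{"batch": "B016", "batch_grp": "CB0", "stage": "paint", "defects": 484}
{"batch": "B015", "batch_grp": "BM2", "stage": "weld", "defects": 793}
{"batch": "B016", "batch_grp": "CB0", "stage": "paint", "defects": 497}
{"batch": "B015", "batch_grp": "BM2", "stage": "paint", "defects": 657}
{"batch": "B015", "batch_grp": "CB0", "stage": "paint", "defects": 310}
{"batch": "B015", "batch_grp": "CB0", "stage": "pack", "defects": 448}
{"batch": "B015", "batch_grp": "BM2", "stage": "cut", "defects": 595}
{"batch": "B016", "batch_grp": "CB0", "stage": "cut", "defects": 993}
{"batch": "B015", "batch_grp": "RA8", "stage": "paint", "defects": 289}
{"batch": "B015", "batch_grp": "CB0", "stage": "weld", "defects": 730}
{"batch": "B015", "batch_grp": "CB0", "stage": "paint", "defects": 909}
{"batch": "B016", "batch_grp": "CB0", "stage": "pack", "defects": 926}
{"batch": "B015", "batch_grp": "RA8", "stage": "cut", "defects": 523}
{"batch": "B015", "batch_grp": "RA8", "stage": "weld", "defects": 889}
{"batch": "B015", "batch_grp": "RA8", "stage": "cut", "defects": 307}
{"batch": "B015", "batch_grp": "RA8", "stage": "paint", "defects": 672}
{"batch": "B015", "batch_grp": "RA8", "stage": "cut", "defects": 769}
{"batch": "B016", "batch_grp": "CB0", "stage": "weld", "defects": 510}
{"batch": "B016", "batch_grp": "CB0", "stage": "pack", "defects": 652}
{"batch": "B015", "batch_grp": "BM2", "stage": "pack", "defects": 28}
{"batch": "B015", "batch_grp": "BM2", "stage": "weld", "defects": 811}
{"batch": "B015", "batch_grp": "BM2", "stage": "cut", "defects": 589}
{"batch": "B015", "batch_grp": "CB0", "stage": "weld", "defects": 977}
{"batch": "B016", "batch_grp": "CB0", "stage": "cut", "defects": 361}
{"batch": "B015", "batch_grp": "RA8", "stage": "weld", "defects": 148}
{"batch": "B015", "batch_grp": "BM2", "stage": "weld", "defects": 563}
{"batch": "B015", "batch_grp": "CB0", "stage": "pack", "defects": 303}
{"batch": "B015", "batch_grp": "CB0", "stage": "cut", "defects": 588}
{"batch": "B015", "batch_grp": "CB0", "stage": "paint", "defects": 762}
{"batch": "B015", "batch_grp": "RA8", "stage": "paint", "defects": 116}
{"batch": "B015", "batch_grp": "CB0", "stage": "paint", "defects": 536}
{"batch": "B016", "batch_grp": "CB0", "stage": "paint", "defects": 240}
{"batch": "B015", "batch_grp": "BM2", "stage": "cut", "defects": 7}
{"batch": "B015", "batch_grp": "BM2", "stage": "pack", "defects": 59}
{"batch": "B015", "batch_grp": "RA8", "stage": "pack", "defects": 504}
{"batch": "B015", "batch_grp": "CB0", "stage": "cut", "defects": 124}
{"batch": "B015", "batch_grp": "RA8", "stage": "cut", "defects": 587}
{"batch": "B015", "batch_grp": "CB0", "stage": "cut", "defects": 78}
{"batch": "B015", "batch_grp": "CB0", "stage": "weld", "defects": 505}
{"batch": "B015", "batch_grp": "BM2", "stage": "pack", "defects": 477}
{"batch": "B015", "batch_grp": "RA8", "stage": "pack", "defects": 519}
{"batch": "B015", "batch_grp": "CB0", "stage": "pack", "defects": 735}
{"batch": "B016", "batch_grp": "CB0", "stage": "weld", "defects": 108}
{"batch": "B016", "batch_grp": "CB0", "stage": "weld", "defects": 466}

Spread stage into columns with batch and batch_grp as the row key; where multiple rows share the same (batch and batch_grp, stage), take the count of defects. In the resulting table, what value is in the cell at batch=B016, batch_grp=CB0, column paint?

Rows with batch=B016, batch_grp=CB0 and stage=paint: defects values are 615, 484, 497, 240.
4 rows match — count = 4.

4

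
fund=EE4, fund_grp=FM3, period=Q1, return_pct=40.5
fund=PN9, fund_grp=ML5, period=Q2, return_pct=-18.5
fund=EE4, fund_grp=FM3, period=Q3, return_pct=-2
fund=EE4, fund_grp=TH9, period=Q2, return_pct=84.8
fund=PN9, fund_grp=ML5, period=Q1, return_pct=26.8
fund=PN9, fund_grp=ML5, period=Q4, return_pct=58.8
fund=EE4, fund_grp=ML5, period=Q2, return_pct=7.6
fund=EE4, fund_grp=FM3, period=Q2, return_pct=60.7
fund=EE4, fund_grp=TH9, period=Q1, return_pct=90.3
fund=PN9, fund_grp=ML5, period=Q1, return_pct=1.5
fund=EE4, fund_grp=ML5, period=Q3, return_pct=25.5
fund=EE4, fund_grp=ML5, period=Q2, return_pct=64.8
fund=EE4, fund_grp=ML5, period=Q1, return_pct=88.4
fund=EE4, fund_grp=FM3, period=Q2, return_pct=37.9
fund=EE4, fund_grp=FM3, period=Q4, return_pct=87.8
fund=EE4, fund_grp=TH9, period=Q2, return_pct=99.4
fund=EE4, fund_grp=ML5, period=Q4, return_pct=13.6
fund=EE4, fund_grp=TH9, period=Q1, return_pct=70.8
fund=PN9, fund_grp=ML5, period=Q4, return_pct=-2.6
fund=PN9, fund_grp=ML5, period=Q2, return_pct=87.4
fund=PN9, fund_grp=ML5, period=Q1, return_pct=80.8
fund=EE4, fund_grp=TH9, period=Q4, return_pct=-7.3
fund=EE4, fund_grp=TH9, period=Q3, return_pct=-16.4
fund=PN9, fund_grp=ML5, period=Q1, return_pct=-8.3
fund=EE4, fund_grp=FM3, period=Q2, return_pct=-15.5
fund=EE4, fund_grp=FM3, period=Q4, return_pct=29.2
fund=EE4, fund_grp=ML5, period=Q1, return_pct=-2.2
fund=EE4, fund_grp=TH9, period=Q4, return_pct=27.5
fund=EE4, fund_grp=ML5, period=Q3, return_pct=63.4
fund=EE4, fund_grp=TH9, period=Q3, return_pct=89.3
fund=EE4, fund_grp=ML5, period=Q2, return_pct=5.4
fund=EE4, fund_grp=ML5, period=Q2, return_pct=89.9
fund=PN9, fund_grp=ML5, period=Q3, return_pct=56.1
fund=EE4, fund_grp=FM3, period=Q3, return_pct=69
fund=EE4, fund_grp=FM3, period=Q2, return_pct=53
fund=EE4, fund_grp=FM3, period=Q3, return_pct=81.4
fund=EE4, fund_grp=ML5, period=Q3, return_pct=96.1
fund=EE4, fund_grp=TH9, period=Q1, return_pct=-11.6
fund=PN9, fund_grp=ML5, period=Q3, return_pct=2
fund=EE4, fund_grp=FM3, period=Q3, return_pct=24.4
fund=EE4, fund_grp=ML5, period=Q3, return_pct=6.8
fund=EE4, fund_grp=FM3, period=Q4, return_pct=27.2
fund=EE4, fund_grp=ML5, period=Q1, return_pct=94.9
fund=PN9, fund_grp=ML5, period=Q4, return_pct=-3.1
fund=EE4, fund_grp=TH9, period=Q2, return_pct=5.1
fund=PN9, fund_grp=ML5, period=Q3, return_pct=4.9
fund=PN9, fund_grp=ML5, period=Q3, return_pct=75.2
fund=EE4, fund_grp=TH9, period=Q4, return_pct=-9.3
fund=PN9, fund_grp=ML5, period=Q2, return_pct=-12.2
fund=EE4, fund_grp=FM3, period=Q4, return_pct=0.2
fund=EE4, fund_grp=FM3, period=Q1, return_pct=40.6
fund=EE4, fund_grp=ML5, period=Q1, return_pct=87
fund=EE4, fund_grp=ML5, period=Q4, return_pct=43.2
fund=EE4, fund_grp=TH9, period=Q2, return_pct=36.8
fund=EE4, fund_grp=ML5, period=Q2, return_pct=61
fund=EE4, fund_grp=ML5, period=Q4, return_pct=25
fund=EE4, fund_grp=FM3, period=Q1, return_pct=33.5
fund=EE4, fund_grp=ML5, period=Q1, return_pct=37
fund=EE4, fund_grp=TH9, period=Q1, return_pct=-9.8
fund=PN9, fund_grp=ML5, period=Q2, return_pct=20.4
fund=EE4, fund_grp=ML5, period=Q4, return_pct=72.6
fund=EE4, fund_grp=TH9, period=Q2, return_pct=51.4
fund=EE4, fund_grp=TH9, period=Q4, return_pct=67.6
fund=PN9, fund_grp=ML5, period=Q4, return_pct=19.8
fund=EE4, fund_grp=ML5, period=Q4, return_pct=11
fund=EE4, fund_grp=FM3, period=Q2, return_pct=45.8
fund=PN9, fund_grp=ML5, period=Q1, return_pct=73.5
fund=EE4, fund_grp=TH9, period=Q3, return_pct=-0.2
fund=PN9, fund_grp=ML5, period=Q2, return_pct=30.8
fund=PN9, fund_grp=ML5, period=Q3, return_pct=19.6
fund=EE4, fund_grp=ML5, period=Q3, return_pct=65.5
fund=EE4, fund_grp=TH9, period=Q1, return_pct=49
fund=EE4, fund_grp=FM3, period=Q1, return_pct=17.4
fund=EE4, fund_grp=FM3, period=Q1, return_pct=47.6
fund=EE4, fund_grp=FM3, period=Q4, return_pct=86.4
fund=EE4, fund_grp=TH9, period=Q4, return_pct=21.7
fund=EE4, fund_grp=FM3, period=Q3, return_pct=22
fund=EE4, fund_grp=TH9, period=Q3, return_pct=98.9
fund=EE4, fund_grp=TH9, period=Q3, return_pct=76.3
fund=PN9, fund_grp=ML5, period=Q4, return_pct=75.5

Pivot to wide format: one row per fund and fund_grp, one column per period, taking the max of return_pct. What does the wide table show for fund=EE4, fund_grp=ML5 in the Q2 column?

Rows with fund=EE4, fund_grp=ML5 and period=Q2: return_pct values are 7.6, 64.8, 5.4, 89.9, 61.
max(7.6, 64.8, 5.4, 89.9, 61) = 89.9.

89.9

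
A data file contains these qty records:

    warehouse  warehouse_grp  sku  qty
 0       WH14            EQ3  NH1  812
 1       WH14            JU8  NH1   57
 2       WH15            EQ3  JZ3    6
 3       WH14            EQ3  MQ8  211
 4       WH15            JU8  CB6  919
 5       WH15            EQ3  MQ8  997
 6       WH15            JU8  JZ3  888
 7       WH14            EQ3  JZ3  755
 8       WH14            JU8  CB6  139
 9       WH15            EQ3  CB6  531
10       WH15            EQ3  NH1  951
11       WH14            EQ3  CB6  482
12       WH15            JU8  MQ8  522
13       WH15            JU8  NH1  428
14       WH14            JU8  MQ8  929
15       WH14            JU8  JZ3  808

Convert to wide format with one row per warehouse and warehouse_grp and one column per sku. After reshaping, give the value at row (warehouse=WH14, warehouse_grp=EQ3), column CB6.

Wide layout: rows indexed by warehouse and warehouse_grp, columns are the 4 distinct sku values (NH1, JZ3, MQ8, CB6).
Cell (warehouse=WH14, warehouse_grp=EQ3, sku=CB6) draws from the long row where warehouse=WH14, warehouse_grp=EQ3 and sku=CB6, which has qty=482.

482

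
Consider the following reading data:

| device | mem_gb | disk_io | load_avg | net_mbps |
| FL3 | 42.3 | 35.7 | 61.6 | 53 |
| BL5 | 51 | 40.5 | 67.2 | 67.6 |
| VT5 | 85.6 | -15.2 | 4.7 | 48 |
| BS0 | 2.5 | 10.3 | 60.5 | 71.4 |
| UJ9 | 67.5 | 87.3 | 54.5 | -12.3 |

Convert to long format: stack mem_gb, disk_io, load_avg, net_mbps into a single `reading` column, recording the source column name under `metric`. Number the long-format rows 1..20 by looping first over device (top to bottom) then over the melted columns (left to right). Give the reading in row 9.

85.6

20 rows total (5 × 4). Row 9: index ⌊(9-1)/4⌋ = 2 into device → VT5; (9-1) mod 4 = 0 into the melted columns → mem_gb.
So row 9 is (VT5, mem_gb, 85.6); reading = 85.6.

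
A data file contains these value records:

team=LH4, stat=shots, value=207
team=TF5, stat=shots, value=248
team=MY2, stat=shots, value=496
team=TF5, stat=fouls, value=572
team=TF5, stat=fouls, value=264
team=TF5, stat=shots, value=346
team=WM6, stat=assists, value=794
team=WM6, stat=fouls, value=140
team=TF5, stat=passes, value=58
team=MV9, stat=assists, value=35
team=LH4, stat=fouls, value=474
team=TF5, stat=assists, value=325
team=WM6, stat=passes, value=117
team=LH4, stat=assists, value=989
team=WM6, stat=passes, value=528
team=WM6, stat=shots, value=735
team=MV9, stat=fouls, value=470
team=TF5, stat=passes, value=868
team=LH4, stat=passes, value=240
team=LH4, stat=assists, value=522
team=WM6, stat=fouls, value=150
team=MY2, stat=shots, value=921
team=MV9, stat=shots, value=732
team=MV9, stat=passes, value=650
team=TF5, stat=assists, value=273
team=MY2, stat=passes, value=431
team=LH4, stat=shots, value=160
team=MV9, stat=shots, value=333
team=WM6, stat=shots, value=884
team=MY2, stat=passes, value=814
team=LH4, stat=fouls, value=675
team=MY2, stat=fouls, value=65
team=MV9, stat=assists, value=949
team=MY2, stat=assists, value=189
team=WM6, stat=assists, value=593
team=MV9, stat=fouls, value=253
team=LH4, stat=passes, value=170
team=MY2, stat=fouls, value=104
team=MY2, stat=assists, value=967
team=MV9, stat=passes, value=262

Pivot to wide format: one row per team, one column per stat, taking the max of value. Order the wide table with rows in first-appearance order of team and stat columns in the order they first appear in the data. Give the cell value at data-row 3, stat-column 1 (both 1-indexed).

921

With rows in first-appearance order of team, row 3 is team=MY2. stat columns in first-appearance order: shots, fouls, assists, passes; column 1 is shots.
Long rows with team=MY2, stat=shots: max(496, 921) = 921.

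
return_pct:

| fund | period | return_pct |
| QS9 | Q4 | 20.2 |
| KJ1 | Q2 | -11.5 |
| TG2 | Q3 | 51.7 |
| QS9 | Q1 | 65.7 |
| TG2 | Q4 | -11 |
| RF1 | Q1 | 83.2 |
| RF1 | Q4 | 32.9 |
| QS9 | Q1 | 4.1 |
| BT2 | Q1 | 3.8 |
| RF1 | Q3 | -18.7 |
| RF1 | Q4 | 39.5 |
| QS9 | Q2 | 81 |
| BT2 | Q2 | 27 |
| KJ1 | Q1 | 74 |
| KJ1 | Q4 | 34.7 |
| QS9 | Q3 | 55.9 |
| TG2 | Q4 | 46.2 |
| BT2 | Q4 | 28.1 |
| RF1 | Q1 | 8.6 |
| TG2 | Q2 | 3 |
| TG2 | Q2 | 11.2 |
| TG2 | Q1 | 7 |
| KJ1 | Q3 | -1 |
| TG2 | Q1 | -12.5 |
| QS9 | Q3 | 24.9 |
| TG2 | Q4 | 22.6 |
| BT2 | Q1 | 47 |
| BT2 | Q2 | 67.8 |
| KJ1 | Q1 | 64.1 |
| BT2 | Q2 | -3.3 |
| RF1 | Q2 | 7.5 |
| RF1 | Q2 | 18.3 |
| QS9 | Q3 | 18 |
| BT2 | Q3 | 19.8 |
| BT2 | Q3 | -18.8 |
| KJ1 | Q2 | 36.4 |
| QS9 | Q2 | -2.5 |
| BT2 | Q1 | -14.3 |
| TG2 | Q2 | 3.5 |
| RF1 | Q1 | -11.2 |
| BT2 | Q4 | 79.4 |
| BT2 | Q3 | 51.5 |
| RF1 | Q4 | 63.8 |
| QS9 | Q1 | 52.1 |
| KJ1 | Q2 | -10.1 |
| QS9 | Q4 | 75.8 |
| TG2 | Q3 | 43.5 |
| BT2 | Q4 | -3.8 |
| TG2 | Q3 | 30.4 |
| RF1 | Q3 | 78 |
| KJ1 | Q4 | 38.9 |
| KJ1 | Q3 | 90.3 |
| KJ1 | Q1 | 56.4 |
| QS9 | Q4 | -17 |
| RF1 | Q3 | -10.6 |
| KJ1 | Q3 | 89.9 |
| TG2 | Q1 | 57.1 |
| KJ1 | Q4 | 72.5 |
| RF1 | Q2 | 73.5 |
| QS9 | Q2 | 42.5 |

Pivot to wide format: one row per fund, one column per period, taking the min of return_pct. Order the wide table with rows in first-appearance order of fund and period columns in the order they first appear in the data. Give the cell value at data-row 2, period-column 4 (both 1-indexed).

56.4

With rows in first-appearance order of fund, row 2 is fund=KJ1. period columns in first-appearance order: Q4, Q2, Q3, Q1; column 4 is Q1.
Long rows with fund=KJ1, period=Q1: min(74, 64.1, 56.4) = 56.4.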